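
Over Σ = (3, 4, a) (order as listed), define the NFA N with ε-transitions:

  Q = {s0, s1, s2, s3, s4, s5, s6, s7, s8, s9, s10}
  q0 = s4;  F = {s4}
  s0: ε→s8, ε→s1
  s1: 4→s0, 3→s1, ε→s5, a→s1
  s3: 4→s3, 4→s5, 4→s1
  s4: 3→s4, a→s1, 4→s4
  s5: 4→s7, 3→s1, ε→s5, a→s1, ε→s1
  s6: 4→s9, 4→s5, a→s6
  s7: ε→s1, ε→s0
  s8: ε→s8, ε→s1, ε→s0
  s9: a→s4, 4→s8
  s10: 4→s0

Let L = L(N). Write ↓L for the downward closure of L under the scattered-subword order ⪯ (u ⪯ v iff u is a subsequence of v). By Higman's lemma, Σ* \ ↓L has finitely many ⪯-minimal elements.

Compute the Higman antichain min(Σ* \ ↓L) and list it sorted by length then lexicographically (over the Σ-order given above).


A = [a].

|Q|=11, |F|=1, |δ|=28 (10 ε).
min D↑ (2 st, q0=0, F={1}): 0:3→0,4→0,a→1 1:3→1,4→1,a→1 (ε-aug+det+¬).
'a': run [6, 5] end={s0,s1,s5,s7,s8} — reject; 1/1 del acc.
1 minimals (antichain).


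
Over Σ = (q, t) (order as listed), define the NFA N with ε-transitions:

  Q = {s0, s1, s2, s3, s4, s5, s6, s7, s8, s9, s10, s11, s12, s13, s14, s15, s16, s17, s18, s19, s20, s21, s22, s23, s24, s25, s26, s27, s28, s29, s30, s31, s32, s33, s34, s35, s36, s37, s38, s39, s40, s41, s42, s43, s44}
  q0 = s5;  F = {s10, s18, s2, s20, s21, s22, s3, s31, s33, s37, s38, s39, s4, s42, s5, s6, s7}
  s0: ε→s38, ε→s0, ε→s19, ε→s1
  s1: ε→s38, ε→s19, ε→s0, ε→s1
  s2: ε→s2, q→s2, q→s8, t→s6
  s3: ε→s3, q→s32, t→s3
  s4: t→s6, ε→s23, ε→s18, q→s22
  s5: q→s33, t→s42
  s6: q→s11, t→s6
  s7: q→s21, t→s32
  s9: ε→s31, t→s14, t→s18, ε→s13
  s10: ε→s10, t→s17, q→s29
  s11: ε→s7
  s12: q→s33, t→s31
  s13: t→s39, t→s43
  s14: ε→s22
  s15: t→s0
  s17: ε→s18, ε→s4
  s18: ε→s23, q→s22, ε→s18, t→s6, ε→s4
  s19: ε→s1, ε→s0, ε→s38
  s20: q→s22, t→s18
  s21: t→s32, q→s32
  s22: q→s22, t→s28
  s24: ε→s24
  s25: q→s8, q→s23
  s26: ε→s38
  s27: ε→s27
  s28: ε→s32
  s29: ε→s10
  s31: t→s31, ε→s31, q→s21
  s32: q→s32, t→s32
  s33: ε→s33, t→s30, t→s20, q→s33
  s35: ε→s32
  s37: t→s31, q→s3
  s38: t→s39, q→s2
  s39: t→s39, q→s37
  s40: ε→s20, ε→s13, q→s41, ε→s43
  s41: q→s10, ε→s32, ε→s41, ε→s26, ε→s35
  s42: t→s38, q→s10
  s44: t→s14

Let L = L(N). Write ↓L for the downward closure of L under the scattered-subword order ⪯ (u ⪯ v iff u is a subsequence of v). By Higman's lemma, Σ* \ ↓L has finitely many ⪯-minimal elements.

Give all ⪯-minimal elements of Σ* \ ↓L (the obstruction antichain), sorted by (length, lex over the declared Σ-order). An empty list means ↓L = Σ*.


|Q|=45, |F|=17, |δ|=90 (40 ε).
min D↑ (17 st, q0=0, F={10}): 0:q→1,t→2 1:q→1,t→3 2:q→4,t→5 3:q→6,t→7 4:q→4,t→7 5:q→8,t→9 6:q→6,t→10 7:q→6,t→11 8:q→8,t→11 9:q→12,t→9 10:q→10,t→10 11:q→13,t→11 12:q→14,t→15 13:q→16,t→10 14:q→10,t→14 15:q→16,t→15 16:q→10,t→10 (ε-aug+det+¬).
'qtqt': |S_i|=[25, 21, 15, 6, 2] end={s28,s32} — reject; 4/4 deletions ∈↓L.
'tttqqq': N↓-sim [25, 23, 18, 10, 7, 3, 1] end={s32} ∉↓L; 6/6 single-dels accept.
2 minimals (antichain).

A = [qtqt, tttqqq].


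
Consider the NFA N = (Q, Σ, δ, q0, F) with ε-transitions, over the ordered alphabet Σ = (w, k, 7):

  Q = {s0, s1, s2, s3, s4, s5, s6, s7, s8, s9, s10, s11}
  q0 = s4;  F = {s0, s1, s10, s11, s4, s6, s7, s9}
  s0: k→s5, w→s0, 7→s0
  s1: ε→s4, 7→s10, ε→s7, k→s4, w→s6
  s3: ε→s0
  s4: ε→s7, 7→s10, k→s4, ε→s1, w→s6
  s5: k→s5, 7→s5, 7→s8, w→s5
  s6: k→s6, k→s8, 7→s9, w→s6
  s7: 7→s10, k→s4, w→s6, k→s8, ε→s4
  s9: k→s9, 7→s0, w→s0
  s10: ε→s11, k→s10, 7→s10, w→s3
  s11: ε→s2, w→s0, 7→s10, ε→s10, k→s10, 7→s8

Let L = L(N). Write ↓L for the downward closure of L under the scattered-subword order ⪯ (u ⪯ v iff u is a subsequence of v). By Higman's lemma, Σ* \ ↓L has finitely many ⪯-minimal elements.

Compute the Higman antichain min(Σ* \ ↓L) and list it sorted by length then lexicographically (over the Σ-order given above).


|Q|=12, |F|=8, |δ|=40 (9 ε).
min D↑ (6 st, q0=0, F={5}): 0:w→1,k→0,7→2 1:w→1,k→1,7→3 2:w→4,k→2,7→2 3:w→4,k→3,7→4 4:w→4,k→5,7→4 5:w→5,k→5,7→5.
'7wk': |S_i|=[12, 8, 4, 2] end={s5,s8} — reject; 3/3 deletions ∈↓L.
'w77k': N↓-sim [12, 6, 4, 3, 2] end={s5,s8} rej; 4/4 del acc.
2 minimals (antichain).

Antichain: [7wk, w77k].


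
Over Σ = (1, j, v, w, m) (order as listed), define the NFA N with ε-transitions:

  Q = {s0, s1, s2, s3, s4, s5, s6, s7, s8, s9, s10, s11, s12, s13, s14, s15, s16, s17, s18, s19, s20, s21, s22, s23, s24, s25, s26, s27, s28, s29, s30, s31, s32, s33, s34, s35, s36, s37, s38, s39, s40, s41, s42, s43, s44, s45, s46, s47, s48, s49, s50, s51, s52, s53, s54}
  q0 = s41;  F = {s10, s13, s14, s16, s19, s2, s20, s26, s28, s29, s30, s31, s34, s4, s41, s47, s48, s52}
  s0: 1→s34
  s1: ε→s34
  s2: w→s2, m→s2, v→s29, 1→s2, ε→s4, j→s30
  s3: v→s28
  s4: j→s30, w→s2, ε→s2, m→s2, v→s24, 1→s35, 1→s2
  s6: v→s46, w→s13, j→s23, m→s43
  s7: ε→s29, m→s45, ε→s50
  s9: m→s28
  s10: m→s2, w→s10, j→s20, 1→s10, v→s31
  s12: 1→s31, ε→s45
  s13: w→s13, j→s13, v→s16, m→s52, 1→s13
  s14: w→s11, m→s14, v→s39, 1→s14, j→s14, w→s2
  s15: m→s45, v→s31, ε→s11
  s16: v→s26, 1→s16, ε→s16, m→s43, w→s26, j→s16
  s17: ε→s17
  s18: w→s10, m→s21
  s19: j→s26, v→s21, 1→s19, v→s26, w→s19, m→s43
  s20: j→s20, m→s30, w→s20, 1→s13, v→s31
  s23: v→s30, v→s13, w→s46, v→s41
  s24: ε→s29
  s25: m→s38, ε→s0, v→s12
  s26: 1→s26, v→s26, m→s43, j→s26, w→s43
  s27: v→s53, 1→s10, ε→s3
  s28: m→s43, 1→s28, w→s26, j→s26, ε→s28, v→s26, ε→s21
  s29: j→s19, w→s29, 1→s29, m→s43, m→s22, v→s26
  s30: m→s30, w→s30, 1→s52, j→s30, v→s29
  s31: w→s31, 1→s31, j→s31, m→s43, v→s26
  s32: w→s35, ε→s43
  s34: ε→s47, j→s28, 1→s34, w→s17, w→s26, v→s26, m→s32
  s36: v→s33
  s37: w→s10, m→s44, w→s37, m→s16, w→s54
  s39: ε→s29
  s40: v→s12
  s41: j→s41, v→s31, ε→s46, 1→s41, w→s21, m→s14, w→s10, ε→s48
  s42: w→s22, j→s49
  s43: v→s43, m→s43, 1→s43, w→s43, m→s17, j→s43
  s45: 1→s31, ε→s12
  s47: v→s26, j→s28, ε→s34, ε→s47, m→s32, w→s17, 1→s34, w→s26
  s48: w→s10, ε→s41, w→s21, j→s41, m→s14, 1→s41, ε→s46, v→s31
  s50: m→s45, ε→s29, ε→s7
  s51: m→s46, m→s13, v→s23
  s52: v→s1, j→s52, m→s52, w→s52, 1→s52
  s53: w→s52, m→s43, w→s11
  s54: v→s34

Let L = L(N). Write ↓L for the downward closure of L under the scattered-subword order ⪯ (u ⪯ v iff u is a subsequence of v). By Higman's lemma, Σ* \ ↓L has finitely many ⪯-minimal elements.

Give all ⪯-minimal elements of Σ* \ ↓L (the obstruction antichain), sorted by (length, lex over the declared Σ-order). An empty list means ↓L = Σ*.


|Q|=55, |F|=18, |δ|=170 (26 ε).
min D↑ (16 st, q0=0, F={5}): 0:1→0,j→0,v→1,w→2,m→3 1:1→1,j→1,v→4,w→1,m→5 2:1→2,j→6,v→1,w→2,m→7 3:1→3,j→3,v→8,w→7,m→3 4:1→4,j→4,v→4,w→5,m→5 5:1→5,j→5,v→5,w→5,m→5 6:1→9,j→6,v→1,w→6,m→10 7:1→7,j→10,v→8,w→7,m→7 8:1→8,j→11,v→4,w→8,m→5 9:1→9,j→9,v→12,w→9,m→13 10:1→13,j→10,v→8,w→10,m→10 11:1→11,j→4,v→4,w→11,m→5 12:1→12,j→12,v→4,w→4,m→5 13:1→13,j→13,v→14,w→13,m→13 14:1→14,j→15,v→4,w→4,m→5 15:1→15,j→4,v→4,w→4,m→5 [Hopcroft].
'vm': N↓-sim [29, 17, 5] end={s17,s22,s32,s35,s43} ∉↓L; 2/2 del acc.
'vvw': run [29, 17, 4, 2] end={s17,s43} rej; 3/3 del acc.
'mvjjw': |S_i|=[29, 21, 15, 6, 3, 2] end={s17,s43} ∉↓L; 5/5 deletions ∈↓L.
'wj1vww': run [29, 24, 19, 17, 11, 4, 2] end={s17,s43} ∉↓L; 6/6 single-dels accept.
4 words, ⪯-incomp.

Antichain: [vm, vvw, mvjjw, wj1vww].


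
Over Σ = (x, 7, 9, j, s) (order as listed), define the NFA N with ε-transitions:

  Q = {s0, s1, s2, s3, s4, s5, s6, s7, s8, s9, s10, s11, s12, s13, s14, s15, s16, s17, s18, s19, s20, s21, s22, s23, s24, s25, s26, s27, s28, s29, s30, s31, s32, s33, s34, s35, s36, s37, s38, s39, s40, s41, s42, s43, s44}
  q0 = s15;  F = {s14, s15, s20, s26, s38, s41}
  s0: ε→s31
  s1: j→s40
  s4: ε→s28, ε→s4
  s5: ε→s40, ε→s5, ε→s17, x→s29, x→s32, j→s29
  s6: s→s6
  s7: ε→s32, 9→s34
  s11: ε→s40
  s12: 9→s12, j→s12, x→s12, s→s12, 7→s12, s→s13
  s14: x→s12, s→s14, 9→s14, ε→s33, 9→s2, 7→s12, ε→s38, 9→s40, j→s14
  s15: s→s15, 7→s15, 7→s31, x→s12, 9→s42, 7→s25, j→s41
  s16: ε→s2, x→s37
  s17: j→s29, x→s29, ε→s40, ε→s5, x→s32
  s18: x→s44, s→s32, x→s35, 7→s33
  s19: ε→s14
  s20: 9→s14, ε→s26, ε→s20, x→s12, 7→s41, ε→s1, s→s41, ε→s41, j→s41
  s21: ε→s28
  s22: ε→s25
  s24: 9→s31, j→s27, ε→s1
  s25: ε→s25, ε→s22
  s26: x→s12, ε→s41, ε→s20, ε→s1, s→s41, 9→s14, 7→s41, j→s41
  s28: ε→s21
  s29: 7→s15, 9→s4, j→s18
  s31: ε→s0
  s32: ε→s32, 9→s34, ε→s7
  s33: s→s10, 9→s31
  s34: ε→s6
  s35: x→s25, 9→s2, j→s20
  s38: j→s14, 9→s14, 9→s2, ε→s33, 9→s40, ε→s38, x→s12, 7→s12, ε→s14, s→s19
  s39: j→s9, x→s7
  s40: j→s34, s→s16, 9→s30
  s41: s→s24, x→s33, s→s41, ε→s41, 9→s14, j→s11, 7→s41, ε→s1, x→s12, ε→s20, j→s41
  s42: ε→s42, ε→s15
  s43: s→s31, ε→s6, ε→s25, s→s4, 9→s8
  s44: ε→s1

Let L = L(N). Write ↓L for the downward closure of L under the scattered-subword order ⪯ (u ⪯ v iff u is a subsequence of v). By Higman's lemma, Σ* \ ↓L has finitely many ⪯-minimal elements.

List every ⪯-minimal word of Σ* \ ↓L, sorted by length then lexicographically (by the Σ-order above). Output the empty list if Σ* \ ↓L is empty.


A = [x, j97].

|Q|=45, |F|=6, |δ|=120 (42 ε).
min D↑ (4 st, q0=0, F={1}): 0:x→1,7→0,9→0,j→2,s→0 1:x→1,7→1,9→1,j→1,s→1 2:x→1,7→2,9→3,j→2,s→2 3:x→1,7→1,9→3,j→3,s→3 (ε-aug+det+¬).
'x': run [27, 7] end={s0,s10,s12,s13,s31,s33,s37} ∉↓L; 1/1 del acc.
'j97': |S_i|=[27, 23, 16, 2] end={s12,s13} — reject; 3/3 deletions ∈↓L.
2 minimals (antichain).


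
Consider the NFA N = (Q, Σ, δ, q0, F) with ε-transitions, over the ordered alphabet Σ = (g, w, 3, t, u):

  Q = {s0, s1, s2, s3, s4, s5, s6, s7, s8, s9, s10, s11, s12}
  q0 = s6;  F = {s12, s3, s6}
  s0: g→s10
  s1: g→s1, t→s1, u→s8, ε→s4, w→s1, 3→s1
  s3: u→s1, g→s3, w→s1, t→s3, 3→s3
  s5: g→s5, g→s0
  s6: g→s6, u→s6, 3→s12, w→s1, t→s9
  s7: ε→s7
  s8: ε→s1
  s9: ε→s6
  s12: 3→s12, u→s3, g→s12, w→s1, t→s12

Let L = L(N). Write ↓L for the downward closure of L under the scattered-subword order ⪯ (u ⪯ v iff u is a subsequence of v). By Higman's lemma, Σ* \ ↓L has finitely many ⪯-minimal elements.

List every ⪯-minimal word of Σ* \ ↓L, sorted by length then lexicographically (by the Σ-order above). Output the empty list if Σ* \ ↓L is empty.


|Q|=13, |F|=3, |δ|=27 (4 ε).
min D↑ (4 st, q0=0, F={1}): 0:g→0,w→1,3→2,t→0,u→0 1:g→1,w→1,3→1,t→1,u→1 2:g→2,w→1,3→2,t→2,u→3 3:g→3,w→1,3→3,t→3,u→1.
'w': |S_i|=[7, 3] end={s1,s4,s8} rej; 1/1 single-dels accept.
'3uu': N↓-sim [7, 5, 4, 3] end={s1,s4,s8} ∉↓L; 3/3 deletions ∈↓L.
2 minimals (antichain).

min(Σ*\↓L) = [w, 3uu].


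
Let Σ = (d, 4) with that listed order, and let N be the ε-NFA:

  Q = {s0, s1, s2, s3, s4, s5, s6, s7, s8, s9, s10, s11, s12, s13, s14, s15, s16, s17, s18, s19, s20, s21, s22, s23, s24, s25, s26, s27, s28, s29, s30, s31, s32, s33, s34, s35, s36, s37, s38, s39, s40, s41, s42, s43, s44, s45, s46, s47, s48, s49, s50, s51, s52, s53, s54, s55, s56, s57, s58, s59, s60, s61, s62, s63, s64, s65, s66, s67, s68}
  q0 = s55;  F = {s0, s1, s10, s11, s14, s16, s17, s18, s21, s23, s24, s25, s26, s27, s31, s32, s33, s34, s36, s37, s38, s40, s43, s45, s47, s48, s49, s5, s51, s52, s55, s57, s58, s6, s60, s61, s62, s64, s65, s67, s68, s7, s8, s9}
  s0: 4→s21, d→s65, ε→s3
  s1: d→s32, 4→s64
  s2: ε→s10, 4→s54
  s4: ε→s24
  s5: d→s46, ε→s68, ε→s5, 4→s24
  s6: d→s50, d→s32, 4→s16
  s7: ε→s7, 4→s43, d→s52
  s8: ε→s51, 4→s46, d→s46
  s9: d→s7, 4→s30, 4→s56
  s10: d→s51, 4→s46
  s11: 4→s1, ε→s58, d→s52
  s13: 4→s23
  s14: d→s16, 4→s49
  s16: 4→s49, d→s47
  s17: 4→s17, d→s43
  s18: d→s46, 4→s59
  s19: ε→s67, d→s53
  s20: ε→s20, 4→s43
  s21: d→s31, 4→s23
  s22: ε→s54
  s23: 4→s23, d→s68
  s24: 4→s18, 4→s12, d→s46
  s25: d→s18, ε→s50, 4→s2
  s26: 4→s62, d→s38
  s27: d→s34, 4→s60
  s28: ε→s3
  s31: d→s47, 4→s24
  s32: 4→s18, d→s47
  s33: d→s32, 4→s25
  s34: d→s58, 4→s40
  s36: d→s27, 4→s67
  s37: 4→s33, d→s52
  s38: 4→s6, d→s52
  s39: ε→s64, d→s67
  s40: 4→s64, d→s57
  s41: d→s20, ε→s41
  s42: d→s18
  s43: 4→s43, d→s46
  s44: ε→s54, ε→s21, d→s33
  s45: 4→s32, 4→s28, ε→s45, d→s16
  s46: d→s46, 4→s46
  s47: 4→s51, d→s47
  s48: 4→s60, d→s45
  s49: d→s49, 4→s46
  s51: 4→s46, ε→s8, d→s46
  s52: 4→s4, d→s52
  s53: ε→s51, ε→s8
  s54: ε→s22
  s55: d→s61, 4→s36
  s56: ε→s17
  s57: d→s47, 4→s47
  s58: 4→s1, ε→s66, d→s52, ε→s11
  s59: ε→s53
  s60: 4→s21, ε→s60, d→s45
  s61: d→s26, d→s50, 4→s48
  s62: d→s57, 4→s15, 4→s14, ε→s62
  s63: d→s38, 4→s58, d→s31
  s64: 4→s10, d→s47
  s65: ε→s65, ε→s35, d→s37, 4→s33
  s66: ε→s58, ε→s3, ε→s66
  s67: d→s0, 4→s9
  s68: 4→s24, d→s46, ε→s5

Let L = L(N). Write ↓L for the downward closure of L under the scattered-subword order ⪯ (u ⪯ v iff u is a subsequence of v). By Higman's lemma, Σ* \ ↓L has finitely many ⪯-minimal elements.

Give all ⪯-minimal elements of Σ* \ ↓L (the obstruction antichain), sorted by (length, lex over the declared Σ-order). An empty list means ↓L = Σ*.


|Q|=69, |F|=44, |δ|=141 (34 ε).
min D↑ (42 st, q0=0, F={37}): 0:d→1,4→2 1:d→3,4→4 2:d→5,4→6 3:d→7,4→8 4:d→9,4→10 5:d→11,4→10 6:d→12,4→13 7:d→14,4→15 8:d→16,4→17 9:d→18,4→19 10:d→9,4→20 11:d→21,4→22 12:d→23,4→20 13:d→24,4→25 14:d→14,4→26 15:d→19,4→18 16:d→27,4→27 17:d→18,4→28 18:d→27,4→28 19:d→27,4→29 20:d→30,4→31 21:d→14,4→32 22:d→16,4→33 23:d→34,4→35 24:d→14,4→36 25:d→36,4→25 26:d→37,4→29 27:d→27,4→38 28:d→28,4→37 29:d→37,4→38 30:d→27,4→26 31:d→39,4→31 32:d→19,4→33 33:d→27,4→40 34:d→14,4→35 35:d→19,4→41 36:d→37,4→36 37:d→37,4→37 38:d→37,4→37 39:d→37,4→26 40:d→38,4→37 41:d→29,4→40 [Hopcroft].
'dddd4d': N↓-sim [60, 53, 44, 31, 14, 9, 1] end={s46} ∉↓L; 6/6 del acc.
'dd4444': N↓-sim [60, 53, 44, 30, 19, 10, 3] end={s22,s46,s54} ∉↓L; 6/6 del acc.
'd4dd44': N↓-sim [60, 53, 39, 20, 6, 4, 1] end={s46} — reject; 6/6 del acc.
'd4d44d': run [60, 53, 39, 20, 13, 7, 1] end={s46} ∉↓L; 6/6 del acc.
'444d4d': run [60, 56, 47, 34, 18, 10, 1] end={s46} rej; 6/6 deletions ∈↓L.
'4444dd': N↓-sim [60, 56, 47, 34, 22, 11, 1] end={s46} ∉↓L; 6/6 single-dels accept.
6 minimals (antichain).

A = [dddd4d, dd4444, d4dd44, d4d44d, 444d4d, 4444dd].


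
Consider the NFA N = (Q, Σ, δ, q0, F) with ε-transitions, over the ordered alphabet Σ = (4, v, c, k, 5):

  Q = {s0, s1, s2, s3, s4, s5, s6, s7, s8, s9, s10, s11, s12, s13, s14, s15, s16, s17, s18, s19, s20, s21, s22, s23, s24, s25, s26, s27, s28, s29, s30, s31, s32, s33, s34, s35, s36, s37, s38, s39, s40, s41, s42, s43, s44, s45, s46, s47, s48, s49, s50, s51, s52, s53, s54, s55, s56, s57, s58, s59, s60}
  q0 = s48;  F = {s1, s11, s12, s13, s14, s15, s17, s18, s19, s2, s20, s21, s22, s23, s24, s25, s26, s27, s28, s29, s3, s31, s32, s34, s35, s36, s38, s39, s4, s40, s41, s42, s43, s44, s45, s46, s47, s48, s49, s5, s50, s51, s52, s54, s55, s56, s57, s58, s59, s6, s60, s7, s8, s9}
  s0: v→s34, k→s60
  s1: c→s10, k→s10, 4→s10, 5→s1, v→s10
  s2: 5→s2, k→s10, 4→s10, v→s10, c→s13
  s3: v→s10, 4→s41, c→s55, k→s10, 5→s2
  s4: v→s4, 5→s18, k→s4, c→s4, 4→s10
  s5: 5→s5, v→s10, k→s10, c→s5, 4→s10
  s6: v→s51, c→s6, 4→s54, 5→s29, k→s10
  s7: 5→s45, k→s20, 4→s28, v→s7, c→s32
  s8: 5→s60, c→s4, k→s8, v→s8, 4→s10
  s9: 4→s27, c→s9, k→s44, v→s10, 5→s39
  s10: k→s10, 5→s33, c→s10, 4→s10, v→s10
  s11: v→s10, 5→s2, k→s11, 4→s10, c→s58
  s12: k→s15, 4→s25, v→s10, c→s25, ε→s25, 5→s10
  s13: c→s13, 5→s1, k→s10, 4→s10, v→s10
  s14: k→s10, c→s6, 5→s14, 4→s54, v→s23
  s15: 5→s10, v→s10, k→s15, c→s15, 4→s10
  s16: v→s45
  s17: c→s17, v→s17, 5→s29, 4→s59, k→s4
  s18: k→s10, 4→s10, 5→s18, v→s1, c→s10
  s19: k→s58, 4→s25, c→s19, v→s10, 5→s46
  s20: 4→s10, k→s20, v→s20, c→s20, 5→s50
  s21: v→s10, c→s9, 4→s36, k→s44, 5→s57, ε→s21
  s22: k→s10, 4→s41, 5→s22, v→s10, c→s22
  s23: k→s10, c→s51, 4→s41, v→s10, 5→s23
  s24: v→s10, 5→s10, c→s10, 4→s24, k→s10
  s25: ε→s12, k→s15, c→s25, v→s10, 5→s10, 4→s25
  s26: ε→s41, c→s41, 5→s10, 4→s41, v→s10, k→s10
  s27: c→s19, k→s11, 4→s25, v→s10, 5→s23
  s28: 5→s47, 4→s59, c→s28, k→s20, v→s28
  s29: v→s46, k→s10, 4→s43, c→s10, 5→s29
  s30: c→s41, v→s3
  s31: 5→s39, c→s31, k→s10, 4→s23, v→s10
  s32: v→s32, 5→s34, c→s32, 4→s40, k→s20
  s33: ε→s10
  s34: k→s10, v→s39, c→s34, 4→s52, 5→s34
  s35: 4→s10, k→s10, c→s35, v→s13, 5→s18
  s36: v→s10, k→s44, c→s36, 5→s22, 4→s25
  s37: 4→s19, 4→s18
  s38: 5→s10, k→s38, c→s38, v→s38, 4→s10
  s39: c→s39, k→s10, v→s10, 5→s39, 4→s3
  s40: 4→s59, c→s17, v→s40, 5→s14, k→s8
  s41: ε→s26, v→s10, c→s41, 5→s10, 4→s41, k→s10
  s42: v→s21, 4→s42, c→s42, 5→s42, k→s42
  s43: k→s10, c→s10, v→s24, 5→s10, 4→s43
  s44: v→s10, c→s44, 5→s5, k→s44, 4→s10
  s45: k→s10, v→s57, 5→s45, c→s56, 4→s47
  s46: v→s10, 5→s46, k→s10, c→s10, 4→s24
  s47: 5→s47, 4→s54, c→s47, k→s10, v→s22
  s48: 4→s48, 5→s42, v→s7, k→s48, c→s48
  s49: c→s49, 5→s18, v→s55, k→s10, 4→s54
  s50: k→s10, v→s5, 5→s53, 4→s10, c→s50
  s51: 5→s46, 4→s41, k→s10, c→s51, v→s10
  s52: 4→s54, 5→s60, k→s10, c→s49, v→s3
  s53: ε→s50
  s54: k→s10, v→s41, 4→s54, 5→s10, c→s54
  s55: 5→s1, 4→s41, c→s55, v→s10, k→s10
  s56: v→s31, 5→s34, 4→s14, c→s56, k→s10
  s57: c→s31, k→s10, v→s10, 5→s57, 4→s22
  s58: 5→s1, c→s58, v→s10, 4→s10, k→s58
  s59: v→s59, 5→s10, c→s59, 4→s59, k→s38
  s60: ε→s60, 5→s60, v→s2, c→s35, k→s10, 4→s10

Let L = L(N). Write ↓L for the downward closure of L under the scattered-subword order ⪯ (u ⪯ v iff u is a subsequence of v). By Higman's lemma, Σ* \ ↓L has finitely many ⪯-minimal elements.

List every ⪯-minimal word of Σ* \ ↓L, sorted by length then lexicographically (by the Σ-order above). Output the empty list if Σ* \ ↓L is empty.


|Q|=61, |F|=54, |δ|=290 (8 ε).
min D↑ (53 st, q0=0, F={12}): 0:4→0,v→1,c→0,k→0,5→2 1:4→3,v→1,c→4,k→5,5→6 2:4→2,v→7,c→2,k→2,5→2 3:4→8,v→3,c→3,k→5,5→9 4:4→10,v→4,c→4,k→5,5→11 5:4→12,v→5,c→5,k→5,5→13 6:4→9,v→14,c→15,k→12,5→6 7:4→16,v→12,c→17,k→18,5→14 8:4→8,v→8,c→8,k→19,5→12 9:4→20,v→21,c→9,k→12,5→9 10:4→8,v→10,c→22,k→23,5→24 11:4→25,v→26,c→11,k→12,5→11 12:4→12,v→12,c→12,k→12,5→12 13:4→12,v→27,c→13,k→12,5→13 14:4→21,v→12,c→28,k→12,5→14 15:4→24,v→28,c→15,k→12,5→11 16:4→29,v→12,c→16,k→18,5→21 17:4→30,v→12,c→17,k→18,5→26 18:4→12,v→12,c→18,k→18,5→27 19:4→12,v→19,c→19,k→19,5→12 20:4→20,v→31,c→20,k→12,5→12 21:4→31,v→12,c→21,k→12,5→21 22:4→8,v→22,c→22,k→32,5→33 23:4→12,v→23,c→32,k→23,5→34 24:4→20,v→35,c→36,k→12,5→24 25:4→20,v→37,c→38,k→12,5→34 26:4→37,v→12,c→26,k→12,5→26 27:4→12,v→12,c→27,k→12,5→27 28:4→35,v→12,c→28,k→12,5→26 29:4→29,v→12,c→29,k→39,5→12 30:4→29,v→12,c→40,k→41,5→35 31:4→31,v→12,c→31,k→12,5→12 32:4→12,v→32,c→32,k→32,5→42 33:4→43,v→44,c→12,k→12,5→33 34:4→12,v→45,c→46,k→12,5→34 35:4→31,v→12,c→47,k→12,5→35 36:4→20,v→47,c→36,k→12,5→33 37:4→31,v→12,c→48,k→12,5→45 38:4→20,v→48,c→38,k→12,5→42 39:4→12,v→12,c→39,k→39,5→12 40:4→29,v→12,c→40,k→49,5→44 41:4→12,v→12,c→49,k→41,5→45 42:4→12,v→50,c→12,k→12,5→42 43:4→43,v→51,c→12,k→12,5→12 44:4→51,v→12,c→12,k→12,5→44 45:4→12,v→12,c→52,k→12,5→45 46:4→12,v→52,c→46,k→12,5→42 47:4→31,v→12,c→47,k→12,5→44 48:4→31,v→12,c→48,k→12,5→50 49:4→12,v→12,c→49,k→49,5→50 50:4→12,v→12,c→12,k→12,5→50 51:4→51,v→12,c→12,k→12,5→12 52:4→12,v→12,c→52,k→12,5→50 (ε-aug+det+¬).
'vk4': N↓-sim [57, 55, 19, 2] end={s10,s33} rej; 3/3 deletions ∈↓L.
'v5k': |S_i|=[57, 55, 34, 2] end={s10,s33} rej; 3/3 del acc.
'5vv': N↓-sim [57, 46, 29, 2] end={s10,s33} ∉↓L; 3/3 deletions ∈↓L.
'v445': N↓-sim [57, 55, 45, 12, 2] end={s10,s33} rej; 4/4 single-dels accept.
'vc4c5c': N↓-sim [57, 55, 51, 36, 26, 8, 2] end={s10,s33} ∉↓L; 6/6 deletions ∈↓L.
'vc5454': run [57, 55, 51, 30, 17, 8, 2] end={s10,s33} ∉↓L; 6/6 deletions ∈↓L.
6 minimals (antichain).

Antichain: [vk4, v5k, 5vv, v445, vc4c5c, vc5454].


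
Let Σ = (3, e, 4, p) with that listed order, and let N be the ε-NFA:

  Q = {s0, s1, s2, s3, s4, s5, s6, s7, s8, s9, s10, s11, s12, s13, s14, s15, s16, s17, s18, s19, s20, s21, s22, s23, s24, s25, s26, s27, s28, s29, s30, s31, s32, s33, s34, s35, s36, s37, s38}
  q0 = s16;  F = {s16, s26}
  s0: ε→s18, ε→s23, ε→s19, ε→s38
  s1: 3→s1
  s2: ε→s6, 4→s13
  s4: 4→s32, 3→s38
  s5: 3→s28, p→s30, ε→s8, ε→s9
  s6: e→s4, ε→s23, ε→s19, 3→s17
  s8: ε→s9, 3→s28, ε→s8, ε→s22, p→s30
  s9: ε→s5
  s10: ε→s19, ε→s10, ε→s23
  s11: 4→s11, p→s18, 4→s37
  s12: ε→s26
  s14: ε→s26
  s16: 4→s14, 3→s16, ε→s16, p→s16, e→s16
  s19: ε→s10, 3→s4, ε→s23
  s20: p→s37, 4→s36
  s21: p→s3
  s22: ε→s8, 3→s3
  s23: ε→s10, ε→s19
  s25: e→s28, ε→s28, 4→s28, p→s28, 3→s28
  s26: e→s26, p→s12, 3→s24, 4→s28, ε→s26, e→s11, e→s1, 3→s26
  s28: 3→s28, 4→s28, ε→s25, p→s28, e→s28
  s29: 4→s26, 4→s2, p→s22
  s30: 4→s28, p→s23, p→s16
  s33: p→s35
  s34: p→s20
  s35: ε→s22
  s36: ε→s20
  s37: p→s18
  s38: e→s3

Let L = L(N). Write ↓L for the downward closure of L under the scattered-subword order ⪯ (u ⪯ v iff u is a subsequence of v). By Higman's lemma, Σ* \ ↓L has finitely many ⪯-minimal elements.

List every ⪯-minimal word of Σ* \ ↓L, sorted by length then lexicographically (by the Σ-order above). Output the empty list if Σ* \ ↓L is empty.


|Q|=39, |F|=2, |δ|=76 (29 ε).
min D↑ (3 st, q0=0, F={2}): 0:3→0,e→0,4→1,p→0 1:3→1,e→1,4→2,p→1 2:3→2,e→2,4→2,p→2 (ε-aug+det+¬).
'44': run [11, 10, 5] end={s11,s18,s25,s28,s37} ∉↓L; 2/2 deletions ∈↓L.
1 words, ⪯-incomp.

A = [44].


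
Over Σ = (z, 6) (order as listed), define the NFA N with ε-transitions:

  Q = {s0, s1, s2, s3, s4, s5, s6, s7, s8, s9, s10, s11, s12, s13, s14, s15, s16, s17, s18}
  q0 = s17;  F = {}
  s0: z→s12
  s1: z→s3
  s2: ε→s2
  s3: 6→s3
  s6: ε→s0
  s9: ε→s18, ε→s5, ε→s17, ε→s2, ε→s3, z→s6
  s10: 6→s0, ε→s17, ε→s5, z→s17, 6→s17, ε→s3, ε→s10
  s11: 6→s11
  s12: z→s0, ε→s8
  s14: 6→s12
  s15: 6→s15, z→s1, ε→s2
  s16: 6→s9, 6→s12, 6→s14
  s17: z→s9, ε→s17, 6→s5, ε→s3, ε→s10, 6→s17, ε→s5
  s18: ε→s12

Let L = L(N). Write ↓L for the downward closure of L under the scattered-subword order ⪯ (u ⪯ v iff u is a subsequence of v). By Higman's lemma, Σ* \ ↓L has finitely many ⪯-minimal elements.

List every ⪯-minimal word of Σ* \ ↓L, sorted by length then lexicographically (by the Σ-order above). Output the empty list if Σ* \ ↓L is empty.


A = [ε].

|Q|=19, |F|=0, |δ|=36 (18 ε).
min D↑ (1 st, q0=0, F={0}): 0:z→0,6→0 [Hopcroft].
ε ∈ L(D↑) — L = ∅.


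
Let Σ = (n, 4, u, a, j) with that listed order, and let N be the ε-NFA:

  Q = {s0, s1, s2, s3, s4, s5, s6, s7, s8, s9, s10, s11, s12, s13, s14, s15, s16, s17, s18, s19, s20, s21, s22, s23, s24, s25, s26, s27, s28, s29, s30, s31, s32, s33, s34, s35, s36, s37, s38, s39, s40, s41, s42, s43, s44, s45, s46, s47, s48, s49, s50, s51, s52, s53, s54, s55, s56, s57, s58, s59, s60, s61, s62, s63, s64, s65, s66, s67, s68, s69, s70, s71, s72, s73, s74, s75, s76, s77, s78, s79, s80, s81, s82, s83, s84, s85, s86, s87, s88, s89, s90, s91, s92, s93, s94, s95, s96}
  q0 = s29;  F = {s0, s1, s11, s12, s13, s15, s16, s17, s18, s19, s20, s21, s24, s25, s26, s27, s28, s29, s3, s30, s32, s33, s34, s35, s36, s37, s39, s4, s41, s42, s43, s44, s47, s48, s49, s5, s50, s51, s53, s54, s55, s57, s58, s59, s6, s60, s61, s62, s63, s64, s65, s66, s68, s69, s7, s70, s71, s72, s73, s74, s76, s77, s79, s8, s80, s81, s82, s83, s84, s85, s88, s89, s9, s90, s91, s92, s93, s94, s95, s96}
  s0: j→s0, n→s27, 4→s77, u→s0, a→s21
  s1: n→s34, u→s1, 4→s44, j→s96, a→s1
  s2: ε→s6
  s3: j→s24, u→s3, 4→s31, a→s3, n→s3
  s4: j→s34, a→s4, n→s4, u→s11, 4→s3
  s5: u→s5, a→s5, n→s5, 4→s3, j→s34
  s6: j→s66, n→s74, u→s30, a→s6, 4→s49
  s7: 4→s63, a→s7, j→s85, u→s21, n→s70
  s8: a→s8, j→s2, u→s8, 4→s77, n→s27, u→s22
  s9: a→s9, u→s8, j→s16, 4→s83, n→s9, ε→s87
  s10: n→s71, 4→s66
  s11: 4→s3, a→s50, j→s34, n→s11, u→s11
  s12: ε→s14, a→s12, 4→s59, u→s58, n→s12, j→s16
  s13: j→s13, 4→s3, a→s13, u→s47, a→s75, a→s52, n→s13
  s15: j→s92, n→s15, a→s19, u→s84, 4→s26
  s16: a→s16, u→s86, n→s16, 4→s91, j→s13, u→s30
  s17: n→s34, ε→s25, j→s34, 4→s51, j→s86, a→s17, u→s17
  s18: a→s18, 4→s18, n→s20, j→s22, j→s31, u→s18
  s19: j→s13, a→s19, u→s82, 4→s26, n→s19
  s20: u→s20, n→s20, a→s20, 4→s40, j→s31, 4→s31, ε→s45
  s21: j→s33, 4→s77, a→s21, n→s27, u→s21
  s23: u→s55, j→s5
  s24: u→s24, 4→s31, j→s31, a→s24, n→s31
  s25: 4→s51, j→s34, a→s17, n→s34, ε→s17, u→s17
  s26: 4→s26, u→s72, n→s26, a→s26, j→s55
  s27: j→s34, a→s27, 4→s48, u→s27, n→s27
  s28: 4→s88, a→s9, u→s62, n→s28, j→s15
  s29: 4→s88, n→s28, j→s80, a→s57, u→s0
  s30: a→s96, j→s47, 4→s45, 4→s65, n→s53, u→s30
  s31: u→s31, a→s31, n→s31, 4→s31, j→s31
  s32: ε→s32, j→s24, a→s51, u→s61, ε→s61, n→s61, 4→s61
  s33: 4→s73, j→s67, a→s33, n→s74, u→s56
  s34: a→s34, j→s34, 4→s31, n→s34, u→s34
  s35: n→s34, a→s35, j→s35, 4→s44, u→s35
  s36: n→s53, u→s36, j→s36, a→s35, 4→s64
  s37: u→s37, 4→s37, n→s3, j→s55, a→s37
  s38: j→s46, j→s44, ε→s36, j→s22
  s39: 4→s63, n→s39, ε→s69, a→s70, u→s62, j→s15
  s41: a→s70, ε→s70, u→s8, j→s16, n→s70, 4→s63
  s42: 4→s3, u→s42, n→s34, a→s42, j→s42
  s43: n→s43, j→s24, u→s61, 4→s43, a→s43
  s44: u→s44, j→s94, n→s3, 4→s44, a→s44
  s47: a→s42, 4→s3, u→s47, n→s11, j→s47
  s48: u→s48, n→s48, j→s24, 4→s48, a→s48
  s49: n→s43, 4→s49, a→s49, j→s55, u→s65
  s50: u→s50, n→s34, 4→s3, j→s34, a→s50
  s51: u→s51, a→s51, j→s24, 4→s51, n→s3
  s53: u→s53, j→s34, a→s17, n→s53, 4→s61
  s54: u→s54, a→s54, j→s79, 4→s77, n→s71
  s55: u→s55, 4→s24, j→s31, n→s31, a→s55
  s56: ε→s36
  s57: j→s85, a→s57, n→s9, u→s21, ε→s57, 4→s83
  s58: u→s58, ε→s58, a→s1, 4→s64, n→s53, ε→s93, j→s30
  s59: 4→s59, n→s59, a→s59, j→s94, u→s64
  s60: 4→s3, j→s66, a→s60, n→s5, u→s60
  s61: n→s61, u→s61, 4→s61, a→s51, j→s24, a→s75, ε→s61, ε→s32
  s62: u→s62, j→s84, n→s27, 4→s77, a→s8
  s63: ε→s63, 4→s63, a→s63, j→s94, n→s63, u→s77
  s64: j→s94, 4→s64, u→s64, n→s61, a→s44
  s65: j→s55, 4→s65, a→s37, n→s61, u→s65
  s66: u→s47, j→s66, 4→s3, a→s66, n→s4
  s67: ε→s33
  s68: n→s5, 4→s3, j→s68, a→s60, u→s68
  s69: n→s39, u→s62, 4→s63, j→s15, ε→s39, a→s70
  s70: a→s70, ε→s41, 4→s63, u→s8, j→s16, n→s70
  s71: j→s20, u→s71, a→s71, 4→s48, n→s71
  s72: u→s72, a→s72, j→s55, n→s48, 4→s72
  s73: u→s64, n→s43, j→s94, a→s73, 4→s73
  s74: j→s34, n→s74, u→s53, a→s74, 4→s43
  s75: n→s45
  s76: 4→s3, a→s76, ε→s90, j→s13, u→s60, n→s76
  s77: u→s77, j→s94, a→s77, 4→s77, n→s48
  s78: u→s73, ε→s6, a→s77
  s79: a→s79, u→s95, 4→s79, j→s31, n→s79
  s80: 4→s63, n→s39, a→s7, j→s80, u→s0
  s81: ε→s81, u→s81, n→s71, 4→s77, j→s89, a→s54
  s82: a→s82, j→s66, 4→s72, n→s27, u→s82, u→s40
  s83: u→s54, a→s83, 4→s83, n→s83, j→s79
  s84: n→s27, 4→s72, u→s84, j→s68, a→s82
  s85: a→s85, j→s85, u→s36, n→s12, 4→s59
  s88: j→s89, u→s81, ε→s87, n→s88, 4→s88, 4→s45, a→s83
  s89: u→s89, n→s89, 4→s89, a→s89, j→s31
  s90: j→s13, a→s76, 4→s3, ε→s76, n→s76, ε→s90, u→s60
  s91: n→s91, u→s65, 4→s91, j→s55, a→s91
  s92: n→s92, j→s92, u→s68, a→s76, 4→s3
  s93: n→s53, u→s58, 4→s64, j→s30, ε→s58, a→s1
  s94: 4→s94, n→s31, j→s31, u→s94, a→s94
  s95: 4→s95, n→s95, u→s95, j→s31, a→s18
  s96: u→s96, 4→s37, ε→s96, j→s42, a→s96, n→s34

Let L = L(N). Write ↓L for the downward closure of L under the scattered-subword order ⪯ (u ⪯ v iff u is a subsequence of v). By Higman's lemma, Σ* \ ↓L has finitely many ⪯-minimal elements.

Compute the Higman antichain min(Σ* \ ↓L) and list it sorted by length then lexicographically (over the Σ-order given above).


A = [4jj, unj4, u4jn, j4jn, njj44, ajuan4].

|Q|=97, |F|=80, |δ|=455 (29 ε).
min D↑ (75 st, q0=0, F={28}): 0:n→1,4→2,u→3,a→4,j→5 1:n→1,4→2,u→6,a→7,j→8 2:n→2,4→2,u→9,a→10,j→11 3:n→12,4→13,u→3,a→14,j→3 4:n→7,4→10,u→14,a→4,j→15 5:n→16,4→17,u→3,a→18,j→5 6:n→12,4→13,u→6,a→19,j→20 7:n→7,4→10,u→19,a→7,j→21 8:n→8,4→22,u→20,a→23,j→24 9:n→25,4→13,u→9,a→26,j→11 10:n→10,4→10,u→26,a→10,j→27 11:n→11,4→11,u→11,a→11,j→28 12:n→12,4→29,u→12,a→12,j→30 13:n→29,4→13,u→13,a→13,j→31 14:n→12,4→13,u→14,a→14,j→32 15:n→33,4→34,u→35,a→15,j→15 16:n→16,4→17,u→6,a→36,j→8 17:n→17,4→17,u→13,a→17,j→31 18:n→36,4→17,u→14,a→18,j→15 19:n→12,4→13,u→19,a→19,j→37 20:n→12,4→38,u→20,a→39,j→40 21:n→21,4→41,u→42,a→21,j→43 22:n→22,4→22,u→38,a→22,j→44 23:n→23,4→22,u→39,a→23,j→43 24:n→24,4→45,u→40,a→46,j→24 25:n→25,4→29,u→25,a→25,j→47 26:n→25,4→13,u→26,a→26,j→27 27:n→27,4→27,u→48,a→27,j→28 28:n→28,4→28,u→28,a→28,j→28 29:n→29,4→29,u→29,a→29,j→49 30:n→30,4→28,u→30,a→30,j→30 31:n→28,4→31,u→31,a→31,j→28 32:n→50,4→51,u→35,a→32,j→32 33:n→33,4→34,u→52,a→33,j→21 34:n→34,4→34,u→53,a→34,j→31 35:n→54,4→53,u→35,a→55,j→35 36:n→36,4→17,u→19,a→36,j→21 37:n→50,4→56,u→42,a→37,j→57 38:n→29,4→38,u→38,a→38,j→44 39:n→12,4→38,u→39,a→39,j→57 40:n→58,4→45,u→40,a→59,j→40 41:n→41,4→41,u→60,a→41,j→44 42:n→54,4→60,u→42,a→61,j→62 43:n→43,4→45,u→62,a→43,j→43 44:n→28,4→49,u→44,a→44,j→28 45:n→45,4→28,u→45,a→45,j→49 46:n→46,4→45,u→59,a→46,j→43 47:n→47,4→28,u→47,a→47,j→28 48:n→48,4→48,u→48,a→63,j→28 49:n→28,4→28,u→49,a→49,j→28 50:n→50,4→64,u→54,a→50,j→30 51:n→64,4→51,u→53,a→51,j→31 52:n→54,4→53,u→52,a→65,j→42 53:n→66,4→53,u→53,a→67,j→31 54:n→54,4→66,u→54,a→68,j→30 55:n→30,4→67,u→55,a→55,j→55 56:n→64,4→56,u→60,a→56,j→44 57:n→69,4→45,u→62,a→57,j→57 58:n→58,4→45,u→58,a→58,j→30 59:n→58,4→45,u→59,a→59,j→57 60:n→66,4→60,u→60,a→70,j→44 61:n→30,4→70,u→61,a→61,j→71 62:n→72,4→45,u→62,a→71,j→62 63:n→47,4→63,u→63,a→63,j→28 64:n→64,4→64,u→66,a→64,j→49 65:n→30,4→67,u→65,a→65,j→61 66:n→66,4→66,u→66,a→73,j→49 67:n→45,4→67,u→67,a→67,j→31 68:n→30,4→73,u→68,a→68,j→30 69:n→69,4→45,u→72,a→69,j→30 70:n→45,4→70,u→70,a→70,j→44 71:n→30,4→45,u→71,a→71,j→71 72:n→72,4→45,u→72,a→74,j→30 73:n→45,4→73,u→73,a→73,j→49 74:n→30,4→45,u→74,a→74,j→30 (ε-aug+det+¬).
'4jj': |S_i|=[92, 37, 12, 2] end={s22,s31} — reject; 3/3 del acc.
'unj4': run [92, 64, 29, 8, 2] end={s31,s40} ∉↓L; 4/4 deletions ∈↓L.
'u4jn': N↓-sim [92, 64, 27, 5, 1] end={s31} — reject; 4/4 deletions ∈↓L.
'j4jn': N↓-sim [92, 82, 31, 5, 1] end={s31} — reject; 4/4 single-dels accept.
'njj44': run [92, 79, 55, 23, 3, 1] end={s31} rej; 5/5 deletions ∈↓L.
'ajuan4': |S_i|=[92, 79, 55, 36, 23, 7, 2] end={s31,s40} ∉↓L; 6/6 single-dels accept.
6 minimals (antichain).


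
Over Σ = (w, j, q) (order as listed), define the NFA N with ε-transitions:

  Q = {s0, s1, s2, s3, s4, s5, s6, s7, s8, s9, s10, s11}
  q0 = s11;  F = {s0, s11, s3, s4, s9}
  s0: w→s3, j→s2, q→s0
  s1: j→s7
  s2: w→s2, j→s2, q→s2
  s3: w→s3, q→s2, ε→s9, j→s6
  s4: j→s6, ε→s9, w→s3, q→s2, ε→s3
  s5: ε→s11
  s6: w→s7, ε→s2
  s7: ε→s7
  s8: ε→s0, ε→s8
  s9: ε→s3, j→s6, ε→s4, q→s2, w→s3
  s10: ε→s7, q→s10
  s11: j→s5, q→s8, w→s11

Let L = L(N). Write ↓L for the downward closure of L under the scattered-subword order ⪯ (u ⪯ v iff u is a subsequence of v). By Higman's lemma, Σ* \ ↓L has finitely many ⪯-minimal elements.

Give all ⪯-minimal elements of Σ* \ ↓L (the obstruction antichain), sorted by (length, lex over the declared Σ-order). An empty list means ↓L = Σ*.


Antichain: [qj, qwq].

|Q|=12, |F|=5, |δ|=32 (11 ε).
min D↑ (4 st, q0=0, F={3}): 0:w→0,j→0,q→1 1:w→2,j→3,q→1 2:w→2,j→3,q→3 3:w→3,j→3,q→3.
'qj': |S_i|=[10, 8, 3] end={s2,s6,s7} rej; 2/2 single-dels accept.
'qwq': N↓-sim [10, 8, 6, 1] end={s2} — reject; 3/3 deletions ∈↓L.
2 minimals (antichain).


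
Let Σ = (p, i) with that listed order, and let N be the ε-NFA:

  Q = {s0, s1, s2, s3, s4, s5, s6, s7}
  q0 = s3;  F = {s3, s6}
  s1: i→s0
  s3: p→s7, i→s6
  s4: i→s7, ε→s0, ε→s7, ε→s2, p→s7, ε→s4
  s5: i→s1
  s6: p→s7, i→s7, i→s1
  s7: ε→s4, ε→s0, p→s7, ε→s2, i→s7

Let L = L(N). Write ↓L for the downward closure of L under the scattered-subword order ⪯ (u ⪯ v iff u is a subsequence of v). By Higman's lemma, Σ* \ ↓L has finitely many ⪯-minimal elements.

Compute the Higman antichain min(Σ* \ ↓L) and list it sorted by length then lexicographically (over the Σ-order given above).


|Q|=8, |F|=2, |δ|=18 (7 ε).
min D↑ (3 st, q0=0, F={1}): 0:p→1,i→2 1:p→1,i→1 2:p→1,i→1 (ε-aug+det+¬).
'p': N↓-sim [7, 4] end={s0,s2,s4,s7} rej; 1/1 del acc.
'ii': N↓-sim [7, 6, 5] end={s0,s1,s2,s4,s7} ∉↓L; 2/2 del acc.
2 obstructions.

A = [p, ii].


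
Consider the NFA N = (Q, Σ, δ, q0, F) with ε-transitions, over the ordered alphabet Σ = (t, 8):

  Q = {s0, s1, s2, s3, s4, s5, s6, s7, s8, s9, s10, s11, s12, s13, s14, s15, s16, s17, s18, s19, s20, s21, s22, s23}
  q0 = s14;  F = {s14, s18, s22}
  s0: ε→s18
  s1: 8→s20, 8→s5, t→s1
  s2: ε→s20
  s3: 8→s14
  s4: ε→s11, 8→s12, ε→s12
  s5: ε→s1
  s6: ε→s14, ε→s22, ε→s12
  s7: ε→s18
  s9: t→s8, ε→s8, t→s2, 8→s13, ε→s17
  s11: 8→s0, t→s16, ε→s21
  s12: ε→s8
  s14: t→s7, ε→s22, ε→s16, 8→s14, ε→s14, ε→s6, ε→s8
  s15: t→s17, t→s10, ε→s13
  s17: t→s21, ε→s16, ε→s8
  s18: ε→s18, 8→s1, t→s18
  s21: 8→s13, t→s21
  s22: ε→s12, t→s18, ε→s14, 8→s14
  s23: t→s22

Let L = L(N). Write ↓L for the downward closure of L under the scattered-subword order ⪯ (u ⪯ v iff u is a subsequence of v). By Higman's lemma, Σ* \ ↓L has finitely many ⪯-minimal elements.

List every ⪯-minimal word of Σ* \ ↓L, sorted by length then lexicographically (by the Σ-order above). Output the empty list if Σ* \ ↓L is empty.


|Q|=24, |F|=3, |δ|=46 (24 ε).
min D↑ (3 st, q0=0, F={2}): 0:t→1,8→0 1:t→1,8→2 2:t→2,8→2 (ε-aug+det+¬).
't8': N↓-sim [11, 5, 3] end={s1,s20,s5} — reject; 2/2 single-dels accept.
1 obstructions.

min(Σ*\↓L) = [t8].


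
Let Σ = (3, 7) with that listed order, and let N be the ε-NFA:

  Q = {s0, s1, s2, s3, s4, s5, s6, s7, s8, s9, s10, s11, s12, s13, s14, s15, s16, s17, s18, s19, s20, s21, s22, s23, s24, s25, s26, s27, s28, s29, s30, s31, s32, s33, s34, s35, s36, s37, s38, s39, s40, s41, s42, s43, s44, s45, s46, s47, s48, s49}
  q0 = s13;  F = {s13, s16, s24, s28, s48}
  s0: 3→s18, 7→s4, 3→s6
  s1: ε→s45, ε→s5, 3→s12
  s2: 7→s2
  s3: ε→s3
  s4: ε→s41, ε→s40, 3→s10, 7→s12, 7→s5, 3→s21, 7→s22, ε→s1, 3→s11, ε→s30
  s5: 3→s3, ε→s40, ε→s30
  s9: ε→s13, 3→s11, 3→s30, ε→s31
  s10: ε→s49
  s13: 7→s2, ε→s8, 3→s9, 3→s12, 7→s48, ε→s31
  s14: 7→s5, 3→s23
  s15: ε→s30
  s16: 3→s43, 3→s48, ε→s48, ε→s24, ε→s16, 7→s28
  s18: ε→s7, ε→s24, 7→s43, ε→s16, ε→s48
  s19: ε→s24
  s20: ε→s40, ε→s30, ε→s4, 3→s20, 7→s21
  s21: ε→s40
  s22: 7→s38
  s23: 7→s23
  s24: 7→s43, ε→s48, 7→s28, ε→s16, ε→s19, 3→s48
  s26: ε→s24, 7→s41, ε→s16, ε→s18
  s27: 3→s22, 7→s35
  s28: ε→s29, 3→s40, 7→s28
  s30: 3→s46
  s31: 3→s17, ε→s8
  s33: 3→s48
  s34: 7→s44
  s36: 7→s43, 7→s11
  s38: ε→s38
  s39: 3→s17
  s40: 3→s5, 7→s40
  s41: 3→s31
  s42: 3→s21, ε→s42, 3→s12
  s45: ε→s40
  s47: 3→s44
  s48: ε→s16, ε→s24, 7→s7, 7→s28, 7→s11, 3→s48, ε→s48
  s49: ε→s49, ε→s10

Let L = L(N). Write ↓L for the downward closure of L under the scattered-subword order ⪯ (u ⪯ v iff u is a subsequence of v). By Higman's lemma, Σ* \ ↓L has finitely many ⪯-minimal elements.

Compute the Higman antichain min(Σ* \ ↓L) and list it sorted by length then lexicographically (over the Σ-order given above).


A = [773].

|Q|=50, |F|=5, |δ|=96 (43 ε).
min D↑ (4 st, q0=0, F={3}): 0:3→0,7→1 1:3→1,7→2 2:3→3,7→2 3:3→3,7→3 (ε-aug+det+¬).
'773': |S_i|=[21, 15, 11, 5] end={s3,s30,s40,s46,s5} ∉↓L; 3/3 del acc.
1 obstructions.


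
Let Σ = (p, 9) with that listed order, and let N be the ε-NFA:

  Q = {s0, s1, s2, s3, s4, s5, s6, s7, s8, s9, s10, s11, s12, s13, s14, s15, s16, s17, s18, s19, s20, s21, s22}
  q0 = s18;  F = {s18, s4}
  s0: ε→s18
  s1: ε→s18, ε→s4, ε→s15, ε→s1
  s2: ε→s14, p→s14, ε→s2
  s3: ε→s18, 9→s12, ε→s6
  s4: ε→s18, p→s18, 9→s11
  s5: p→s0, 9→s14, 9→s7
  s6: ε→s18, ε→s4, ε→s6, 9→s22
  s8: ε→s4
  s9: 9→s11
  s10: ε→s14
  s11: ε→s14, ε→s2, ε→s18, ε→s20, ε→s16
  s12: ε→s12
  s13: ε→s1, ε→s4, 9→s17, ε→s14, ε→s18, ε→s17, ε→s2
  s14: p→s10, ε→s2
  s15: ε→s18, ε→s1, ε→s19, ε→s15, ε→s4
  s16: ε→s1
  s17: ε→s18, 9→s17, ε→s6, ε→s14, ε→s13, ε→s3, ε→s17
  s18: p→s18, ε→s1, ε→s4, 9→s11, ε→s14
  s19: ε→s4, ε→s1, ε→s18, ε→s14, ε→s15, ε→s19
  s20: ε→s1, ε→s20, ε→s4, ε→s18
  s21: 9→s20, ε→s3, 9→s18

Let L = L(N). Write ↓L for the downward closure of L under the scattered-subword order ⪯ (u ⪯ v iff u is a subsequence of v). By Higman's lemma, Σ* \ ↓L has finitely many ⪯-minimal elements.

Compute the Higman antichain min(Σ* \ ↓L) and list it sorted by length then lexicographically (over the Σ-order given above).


Antichain: [].

|Q|=23, |F|=2, |δ|=70 (54 ε).
min D↑ (1 st, q0=0, F={}): 0:p→0,9→0 [Hopcroft].
L(D↑) = ∅; no obstructions.
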